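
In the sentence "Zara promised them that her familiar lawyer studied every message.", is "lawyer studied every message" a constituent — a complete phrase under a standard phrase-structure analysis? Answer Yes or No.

"lawyer" belongs to the noun phrase "her familiar lawyer" while "message" belongs to the verb phrase "studied every message"; a span that runs across that boundary is not a single phrase.

No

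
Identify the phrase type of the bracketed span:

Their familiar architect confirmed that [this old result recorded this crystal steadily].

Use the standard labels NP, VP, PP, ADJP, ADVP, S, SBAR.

S

"recorded" is the head of the bracketed span, so the span is a clause: S.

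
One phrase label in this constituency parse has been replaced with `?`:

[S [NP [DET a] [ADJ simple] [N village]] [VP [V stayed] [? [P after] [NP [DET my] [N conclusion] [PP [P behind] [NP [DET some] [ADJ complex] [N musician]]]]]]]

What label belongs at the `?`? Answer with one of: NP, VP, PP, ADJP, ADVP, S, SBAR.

PP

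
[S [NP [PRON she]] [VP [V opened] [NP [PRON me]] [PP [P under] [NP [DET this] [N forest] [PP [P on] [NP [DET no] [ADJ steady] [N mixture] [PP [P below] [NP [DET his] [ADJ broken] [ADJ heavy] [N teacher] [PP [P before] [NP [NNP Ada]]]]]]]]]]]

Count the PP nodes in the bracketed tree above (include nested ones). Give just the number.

4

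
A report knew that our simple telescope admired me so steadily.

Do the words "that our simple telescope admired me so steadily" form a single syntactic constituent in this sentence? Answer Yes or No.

"that our simple telescope admired me so steadily" is exactly the subordinate clause [SBAR that our simple telescope admired me so steadily], a complete constituent.

Yes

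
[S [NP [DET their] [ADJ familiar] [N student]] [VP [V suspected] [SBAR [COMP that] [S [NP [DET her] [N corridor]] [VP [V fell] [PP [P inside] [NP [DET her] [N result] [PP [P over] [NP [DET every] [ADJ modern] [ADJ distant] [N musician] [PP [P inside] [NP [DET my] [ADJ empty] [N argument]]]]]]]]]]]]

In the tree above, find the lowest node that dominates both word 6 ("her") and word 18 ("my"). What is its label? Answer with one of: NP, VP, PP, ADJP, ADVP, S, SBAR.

S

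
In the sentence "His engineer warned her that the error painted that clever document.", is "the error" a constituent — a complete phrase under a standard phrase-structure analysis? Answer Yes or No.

Yes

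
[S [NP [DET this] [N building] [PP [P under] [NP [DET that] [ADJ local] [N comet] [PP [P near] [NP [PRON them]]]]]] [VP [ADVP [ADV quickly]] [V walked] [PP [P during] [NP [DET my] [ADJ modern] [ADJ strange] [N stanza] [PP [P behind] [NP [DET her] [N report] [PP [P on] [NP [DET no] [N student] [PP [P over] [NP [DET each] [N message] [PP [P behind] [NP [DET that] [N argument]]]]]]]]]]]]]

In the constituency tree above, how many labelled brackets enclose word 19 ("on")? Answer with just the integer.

8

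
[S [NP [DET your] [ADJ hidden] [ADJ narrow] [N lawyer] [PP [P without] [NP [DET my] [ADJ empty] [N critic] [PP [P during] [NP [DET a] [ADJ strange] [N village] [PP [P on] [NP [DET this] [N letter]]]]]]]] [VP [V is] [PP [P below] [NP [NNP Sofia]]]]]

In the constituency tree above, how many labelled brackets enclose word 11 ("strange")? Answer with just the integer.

7

Path from the root down to the word: S → NP → PP → NP → PP → NP → ADJ. That is 7 enclosing brackets.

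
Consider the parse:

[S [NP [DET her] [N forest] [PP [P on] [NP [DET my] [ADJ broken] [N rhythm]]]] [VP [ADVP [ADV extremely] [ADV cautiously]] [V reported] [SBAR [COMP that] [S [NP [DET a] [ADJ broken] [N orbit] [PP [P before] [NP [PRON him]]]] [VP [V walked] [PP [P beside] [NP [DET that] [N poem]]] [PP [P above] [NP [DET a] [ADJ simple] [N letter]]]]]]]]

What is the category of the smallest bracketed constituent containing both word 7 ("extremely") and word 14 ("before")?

The smallest bracket enclosing both words is [VP extremely cautiously reported that a broken orbit before him walked beside that poem above a simple letter], so the label is VP.

VP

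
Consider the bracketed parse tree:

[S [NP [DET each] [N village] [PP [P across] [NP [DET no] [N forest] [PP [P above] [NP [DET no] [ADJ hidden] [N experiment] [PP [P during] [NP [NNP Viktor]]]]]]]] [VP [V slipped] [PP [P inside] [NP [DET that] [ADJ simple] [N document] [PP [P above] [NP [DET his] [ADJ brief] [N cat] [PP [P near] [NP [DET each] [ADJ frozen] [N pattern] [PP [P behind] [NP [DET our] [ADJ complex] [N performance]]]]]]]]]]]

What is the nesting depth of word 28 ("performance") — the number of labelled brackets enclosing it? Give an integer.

Path from the root down to the word: S → VP → PP → NP → PP → NP → PP → NP → PP → NP → N. That is 11 enclosing brackets.

11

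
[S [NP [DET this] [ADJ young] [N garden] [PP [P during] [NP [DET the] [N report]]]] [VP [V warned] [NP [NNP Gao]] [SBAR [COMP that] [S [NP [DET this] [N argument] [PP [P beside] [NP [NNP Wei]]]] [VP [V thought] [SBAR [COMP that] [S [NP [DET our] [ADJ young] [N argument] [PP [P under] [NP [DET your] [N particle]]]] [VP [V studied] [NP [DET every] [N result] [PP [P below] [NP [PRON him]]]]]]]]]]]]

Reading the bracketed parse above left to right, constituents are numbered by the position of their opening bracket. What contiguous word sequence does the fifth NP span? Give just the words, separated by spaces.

Wei

Opening `[NP` markers occur at word positions 1, 5, 8, 10, 13, 16, 20, 23, 26; the fifth of these opens the constituent [NP Wei].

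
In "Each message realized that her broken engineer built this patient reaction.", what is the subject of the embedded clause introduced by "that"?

her broken engineer

In the embedded clause introduced by "that" the verb is "built"; the NP preceding it, "her broken engineer", is the subject.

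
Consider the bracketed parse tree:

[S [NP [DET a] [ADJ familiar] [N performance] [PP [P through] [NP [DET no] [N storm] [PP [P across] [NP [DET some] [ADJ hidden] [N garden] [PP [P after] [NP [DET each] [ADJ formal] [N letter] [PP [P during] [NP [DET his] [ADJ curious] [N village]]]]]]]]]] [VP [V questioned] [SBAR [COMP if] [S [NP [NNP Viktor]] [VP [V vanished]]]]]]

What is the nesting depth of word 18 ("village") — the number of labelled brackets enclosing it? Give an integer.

Counting open brackets not yet closed at "village": [S [NP [PP [NP [PP [NP [PP [NP [PP [NP [N = 11.

11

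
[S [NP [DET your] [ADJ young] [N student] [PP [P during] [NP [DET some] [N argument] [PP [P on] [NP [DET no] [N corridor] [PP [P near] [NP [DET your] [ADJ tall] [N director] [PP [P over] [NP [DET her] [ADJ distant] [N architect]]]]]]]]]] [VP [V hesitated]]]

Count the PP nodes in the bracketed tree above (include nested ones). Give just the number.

4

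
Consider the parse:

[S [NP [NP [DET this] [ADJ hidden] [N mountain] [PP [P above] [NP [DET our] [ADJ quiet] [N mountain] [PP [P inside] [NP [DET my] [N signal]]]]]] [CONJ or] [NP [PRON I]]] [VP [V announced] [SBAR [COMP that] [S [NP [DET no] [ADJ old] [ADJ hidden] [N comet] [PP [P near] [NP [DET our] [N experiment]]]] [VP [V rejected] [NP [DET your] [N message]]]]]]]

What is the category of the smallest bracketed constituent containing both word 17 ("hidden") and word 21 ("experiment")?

NP

Word 17 lies under S → VP → SBAR → S → NP → ADJ; word 21 lies under S → VP → SBAR → S → NP → PP → NP → N. The lowest shared node is the NP.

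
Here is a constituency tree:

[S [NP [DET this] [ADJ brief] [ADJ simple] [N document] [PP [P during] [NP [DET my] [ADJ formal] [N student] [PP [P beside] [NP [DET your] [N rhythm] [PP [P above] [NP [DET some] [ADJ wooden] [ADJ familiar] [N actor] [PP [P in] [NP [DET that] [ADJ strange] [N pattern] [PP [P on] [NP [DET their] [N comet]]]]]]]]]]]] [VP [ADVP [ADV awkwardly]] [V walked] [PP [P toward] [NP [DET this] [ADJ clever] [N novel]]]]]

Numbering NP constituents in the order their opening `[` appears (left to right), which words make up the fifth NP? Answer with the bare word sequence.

Opening `[NP` markers occur at word positions 1, 6, 10, 13, 18, 22, 27; the fifth of these opens the constituent [NP that strange pattern on their comet].

that strange pattern on their comet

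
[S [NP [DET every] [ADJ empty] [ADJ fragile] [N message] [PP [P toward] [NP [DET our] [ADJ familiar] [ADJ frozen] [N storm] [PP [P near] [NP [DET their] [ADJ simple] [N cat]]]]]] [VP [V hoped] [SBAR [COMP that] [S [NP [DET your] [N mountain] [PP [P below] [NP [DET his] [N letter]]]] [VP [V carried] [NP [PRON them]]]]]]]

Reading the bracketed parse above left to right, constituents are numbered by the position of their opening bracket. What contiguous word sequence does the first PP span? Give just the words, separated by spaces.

toward our familiar frozen storm near their simple cat

Opening `[PP` markers occur at word positions 5, 10, 18; the first of these opens the constituent [PP toward our familiar frozen storm near their simple cat].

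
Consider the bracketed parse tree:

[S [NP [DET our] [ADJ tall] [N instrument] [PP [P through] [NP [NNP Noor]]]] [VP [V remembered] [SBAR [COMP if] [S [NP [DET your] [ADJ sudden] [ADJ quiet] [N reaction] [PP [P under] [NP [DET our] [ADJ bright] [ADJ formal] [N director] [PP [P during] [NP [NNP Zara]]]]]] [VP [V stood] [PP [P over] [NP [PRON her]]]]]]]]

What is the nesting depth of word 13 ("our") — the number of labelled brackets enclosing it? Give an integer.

Path from the root down to the word: S → VP → SBAR → S → NP → PP → NP → DET. That is 8 enclosing brackets.

8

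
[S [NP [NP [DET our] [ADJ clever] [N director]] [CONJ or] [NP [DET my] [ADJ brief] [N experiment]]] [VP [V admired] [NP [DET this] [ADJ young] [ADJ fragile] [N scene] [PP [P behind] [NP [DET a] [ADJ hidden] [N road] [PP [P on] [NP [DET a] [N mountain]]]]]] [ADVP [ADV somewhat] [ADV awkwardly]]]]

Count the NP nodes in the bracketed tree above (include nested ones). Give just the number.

The NP constituents are: [NP our clever director or my brief experiment]; [NP our clever director]; [NP my brief experiment]; [NP this young fragile scene behind a hidden road on a mountain]; [NP a hidden road on a mountain]; [NP a mountain]. Total: 6.

6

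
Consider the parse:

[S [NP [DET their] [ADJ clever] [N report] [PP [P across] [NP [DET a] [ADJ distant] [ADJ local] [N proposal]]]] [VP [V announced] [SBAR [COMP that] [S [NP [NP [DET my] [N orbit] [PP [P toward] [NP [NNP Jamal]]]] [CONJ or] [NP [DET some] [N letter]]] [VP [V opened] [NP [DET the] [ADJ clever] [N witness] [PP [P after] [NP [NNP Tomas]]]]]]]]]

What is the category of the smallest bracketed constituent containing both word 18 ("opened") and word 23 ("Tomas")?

The smallest bracket enclosing both words is [VP opened the clever witness after Tomas], so the label is VP.

VP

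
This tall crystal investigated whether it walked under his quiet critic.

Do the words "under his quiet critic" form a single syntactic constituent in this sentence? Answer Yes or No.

Yes

The sequence corresponds to a single PP node — the prepositional phrase "under his quiet critic".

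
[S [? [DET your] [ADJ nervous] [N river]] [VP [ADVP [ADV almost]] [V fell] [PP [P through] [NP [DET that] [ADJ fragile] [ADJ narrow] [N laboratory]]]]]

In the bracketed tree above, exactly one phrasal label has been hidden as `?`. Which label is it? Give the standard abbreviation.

NP

A constituent whose immediate children are DET 'your', ADJ 'nervous', N 'river' is a noun phrase: NP.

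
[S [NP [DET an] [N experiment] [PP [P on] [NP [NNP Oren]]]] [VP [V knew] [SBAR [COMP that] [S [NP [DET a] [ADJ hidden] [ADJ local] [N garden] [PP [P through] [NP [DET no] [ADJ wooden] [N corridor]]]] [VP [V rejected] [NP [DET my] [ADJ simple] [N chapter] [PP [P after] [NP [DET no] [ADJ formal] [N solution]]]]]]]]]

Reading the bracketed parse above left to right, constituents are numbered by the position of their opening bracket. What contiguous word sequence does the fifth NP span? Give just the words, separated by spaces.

In left-to-right order the NP constituents are "an experiment on Oren"; "Oren"; "a hidden local garden through no wooden corridor"; "no wooden corridor"; "my simple chapter after no formal solution"; "no formal solution". Number 5 is "my simple chapter after no formal solution".

my simple chapter after no formal solution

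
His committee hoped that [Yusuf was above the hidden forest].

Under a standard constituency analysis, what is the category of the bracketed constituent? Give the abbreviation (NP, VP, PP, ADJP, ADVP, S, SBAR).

S

The bracketed span "Yusuf was above the hidden forest" is headed by "was", making it a clause (S).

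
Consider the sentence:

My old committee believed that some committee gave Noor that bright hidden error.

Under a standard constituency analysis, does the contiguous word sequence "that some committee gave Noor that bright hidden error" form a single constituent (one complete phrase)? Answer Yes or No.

Yes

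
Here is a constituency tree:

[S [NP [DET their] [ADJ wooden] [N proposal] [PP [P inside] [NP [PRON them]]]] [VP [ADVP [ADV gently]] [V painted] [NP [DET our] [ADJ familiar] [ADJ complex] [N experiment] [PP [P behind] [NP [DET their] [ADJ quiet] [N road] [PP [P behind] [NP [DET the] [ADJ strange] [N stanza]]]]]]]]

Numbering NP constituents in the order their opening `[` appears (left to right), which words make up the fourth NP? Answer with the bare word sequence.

The NP opening brackets appear, in order, over: "their wooden proposal inside them"; "them"; "our familiar complex experiment behind their quiet road behind the strange stanza"; "their quiet road behind the strange stanza"; "the strange stanza". The fourth one spans "their quiet road behind the strange stanza".

their quiet road behind the strange stanza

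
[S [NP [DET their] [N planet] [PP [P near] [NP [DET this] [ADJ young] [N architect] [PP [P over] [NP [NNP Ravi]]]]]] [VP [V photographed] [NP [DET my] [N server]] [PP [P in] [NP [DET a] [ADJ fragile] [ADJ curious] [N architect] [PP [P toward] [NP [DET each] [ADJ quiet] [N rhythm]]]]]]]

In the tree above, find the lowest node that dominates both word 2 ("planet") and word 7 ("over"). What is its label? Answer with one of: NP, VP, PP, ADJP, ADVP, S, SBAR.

The smallest bracket enclosing both words is [NP their planet near this young architect over Ravi], so the label is NP.

NP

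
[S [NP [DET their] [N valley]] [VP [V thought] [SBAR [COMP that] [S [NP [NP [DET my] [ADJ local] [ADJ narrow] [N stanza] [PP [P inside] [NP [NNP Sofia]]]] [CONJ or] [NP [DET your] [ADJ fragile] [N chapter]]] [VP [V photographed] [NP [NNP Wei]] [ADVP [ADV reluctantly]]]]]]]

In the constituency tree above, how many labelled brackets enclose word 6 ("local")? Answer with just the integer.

7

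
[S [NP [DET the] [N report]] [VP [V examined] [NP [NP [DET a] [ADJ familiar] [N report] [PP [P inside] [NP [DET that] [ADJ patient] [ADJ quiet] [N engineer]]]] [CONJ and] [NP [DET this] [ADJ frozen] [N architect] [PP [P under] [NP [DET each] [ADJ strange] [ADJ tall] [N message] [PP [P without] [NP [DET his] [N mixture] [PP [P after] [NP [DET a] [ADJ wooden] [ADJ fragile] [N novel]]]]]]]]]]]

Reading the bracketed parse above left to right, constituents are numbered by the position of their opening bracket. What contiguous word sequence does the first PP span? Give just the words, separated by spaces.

The PP opening brackets appear, in order, over: "inside that patient quiet engineer"; "under each strange tall message without his mixture after a wooden fragile novel"; "without his mixture after a wooden fragile novel"; "after a wooden fragile novel". The first one spans "inside that patient quiet engineer".

inside that patient quiet engineer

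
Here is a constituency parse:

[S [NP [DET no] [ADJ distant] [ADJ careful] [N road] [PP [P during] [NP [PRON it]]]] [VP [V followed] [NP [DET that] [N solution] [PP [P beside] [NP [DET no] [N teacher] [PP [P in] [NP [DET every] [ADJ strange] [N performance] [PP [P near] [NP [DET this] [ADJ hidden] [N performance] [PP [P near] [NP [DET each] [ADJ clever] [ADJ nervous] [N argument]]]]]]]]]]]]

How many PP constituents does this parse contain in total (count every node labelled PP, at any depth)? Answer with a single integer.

Scanning left to right, an opening `[PP` appears at word positions 5, 10, 13, 17, 21 — 5 in total.

5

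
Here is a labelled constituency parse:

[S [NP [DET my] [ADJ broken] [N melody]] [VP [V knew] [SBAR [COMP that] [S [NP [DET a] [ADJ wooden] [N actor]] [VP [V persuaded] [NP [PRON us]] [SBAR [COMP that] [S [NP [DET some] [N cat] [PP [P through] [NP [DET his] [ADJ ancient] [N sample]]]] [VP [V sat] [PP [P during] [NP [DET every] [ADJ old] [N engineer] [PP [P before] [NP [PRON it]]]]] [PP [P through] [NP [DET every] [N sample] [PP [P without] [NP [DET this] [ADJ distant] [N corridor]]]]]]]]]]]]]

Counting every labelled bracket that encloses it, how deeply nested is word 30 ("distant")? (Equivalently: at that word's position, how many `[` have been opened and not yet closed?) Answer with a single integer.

13

The word sits inside ADJ, which is inside NP, inside PP, inside NP, inside PP, inside VP, inside S, inside SBAR, inside VP, inside S, inside SBAR, inside VP, inside S — 13 brackets in all.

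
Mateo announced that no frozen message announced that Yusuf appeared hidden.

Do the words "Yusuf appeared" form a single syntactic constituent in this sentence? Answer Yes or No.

No

The sequence begins inside the noun phrase "Yusuf" and ends inside the verb phrase "appeared hidden"; it crosses a phrase boundary, so no single node in the tree spans exactly those words.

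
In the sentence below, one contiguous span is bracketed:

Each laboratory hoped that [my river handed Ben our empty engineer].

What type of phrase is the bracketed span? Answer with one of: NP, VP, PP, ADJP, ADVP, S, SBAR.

S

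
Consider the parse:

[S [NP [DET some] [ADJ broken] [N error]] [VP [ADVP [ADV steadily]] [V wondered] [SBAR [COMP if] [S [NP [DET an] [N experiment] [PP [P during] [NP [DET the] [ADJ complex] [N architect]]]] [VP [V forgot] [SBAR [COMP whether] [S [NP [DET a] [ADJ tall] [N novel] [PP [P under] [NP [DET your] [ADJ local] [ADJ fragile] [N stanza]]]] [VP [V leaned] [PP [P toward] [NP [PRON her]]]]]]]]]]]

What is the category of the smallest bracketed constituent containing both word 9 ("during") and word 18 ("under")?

S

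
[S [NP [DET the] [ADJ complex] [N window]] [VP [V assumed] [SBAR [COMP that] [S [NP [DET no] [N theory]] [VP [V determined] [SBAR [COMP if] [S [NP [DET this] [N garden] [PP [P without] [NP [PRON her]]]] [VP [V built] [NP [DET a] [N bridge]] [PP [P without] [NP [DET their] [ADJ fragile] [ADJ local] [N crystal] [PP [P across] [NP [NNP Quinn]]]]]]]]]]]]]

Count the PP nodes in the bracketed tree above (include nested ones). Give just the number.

3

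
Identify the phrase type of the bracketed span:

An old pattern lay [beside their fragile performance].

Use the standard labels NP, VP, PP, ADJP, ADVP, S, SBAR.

PP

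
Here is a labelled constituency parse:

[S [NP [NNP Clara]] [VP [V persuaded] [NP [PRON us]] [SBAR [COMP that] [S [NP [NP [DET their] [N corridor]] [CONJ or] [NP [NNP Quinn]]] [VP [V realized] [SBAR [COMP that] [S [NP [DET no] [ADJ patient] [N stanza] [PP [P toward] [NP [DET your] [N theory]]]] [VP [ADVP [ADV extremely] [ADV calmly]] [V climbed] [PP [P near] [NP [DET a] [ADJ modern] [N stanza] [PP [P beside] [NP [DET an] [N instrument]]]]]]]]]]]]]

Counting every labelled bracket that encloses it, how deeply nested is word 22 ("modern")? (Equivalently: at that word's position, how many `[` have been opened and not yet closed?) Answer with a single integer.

11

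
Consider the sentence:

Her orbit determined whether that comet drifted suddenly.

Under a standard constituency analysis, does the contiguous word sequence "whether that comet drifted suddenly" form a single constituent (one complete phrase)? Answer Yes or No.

Yes

The sequence corresponds to a single SBAR node — the subordinate clause "whether that comet drifted suddenly".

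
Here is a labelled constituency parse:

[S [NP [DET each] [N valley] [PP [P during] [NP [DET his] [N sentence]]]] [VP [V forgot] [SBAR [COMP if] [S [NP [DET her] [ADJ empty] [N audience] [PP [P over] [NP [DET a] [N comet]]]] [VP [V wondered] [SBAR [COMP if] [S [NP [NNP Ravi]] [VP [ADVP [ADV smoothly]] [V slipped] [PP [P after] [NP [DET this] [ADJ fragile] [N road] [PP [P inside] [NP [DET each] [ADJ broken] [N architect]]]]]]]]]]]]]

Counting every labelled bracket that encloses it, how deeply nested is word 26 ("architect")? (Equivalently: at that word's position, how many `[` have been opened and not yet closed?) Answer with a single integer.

13

Path from the root down to the word: S → VP → SBAR → S → VP → SBAR → S → VP → PP → NP → PP → NP → N. That is 13 enclosing brackets.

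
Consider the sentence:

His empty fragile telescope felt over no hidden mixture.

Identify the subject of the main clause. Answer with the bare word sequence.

his empty fragile telescope

The subject of the main clause is the NP immediately before the verb "felt": "his empty fragile telescope".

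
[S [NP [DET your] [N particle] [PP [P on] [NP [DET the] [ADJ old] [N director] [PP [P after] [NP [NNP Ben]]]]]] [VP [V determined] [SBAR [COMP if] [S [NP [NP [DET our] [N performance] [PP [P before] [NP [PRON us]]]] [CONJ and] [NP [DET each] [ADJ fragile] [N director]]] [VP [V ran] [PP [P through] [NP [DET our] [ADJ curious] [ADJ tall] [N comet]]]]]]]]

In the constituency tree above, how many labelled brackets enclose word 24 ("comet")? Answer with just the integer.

The word sits inside N, which is inside NP, inside PP, inside VP, inside S, inside SBAR, inside VP, inside S — 8 brackets in all.

8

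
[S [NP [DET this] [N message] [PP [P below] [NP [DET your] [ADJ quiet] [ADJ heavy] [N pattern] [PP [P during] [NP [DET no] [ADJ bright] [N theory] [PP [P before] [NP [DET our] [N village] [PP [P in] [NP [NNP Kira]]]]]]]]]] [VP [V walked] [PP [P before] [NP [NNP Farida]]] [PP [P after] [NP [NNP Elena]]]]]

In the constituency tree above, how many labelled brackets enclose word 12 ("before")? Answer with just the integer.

8

The word sits inside P, which is inside PP, inside NP, inside PP, inside NP, inside PP, inside NP, inside S — 8 brackets in all.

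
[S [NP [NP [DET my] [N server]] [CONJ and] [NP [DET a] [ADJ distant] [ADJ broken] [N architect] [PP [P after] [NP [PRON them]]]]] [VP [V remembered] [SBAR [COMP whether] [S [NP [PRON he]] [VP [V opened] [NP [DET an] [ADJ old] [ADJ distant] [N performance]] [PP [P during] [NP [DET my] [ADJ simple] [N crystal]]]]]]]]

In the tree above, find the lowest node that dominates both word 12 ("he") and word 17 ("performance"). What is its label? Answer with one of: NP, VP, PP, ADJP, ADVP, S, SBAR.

Both words fall inside [S he opened an old distant performance during my simple crystal] (words 12–21), and no smaller constituent contains them both. Label: S.

S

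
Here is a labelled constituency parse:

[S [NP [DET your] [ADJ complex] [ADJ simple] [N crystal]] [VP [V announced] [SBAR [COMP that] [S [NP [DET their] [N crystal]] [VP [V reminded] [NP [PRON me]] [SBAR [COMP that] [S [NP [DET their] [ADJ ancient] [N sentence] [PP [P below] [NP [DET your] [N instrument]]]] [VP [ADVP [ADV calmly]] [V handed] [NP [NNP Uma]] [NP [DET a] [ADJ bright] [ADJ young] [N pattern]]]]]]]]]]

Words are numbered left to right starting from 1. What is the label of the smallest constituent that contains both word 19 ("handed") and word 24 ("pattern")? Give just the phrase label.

VP

Both words fall inside [VP calmly handed Uma a bright young pattern] (words 18–24), and no smaller constituent contains them both. Label: VP.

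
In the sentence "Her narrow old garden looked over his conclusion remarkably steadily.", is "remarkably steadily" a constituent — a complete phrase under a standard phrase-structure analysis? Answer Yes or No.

Yes

The sequence corresponds to a single ADVP node — the adverb phrase "remarkably steadily".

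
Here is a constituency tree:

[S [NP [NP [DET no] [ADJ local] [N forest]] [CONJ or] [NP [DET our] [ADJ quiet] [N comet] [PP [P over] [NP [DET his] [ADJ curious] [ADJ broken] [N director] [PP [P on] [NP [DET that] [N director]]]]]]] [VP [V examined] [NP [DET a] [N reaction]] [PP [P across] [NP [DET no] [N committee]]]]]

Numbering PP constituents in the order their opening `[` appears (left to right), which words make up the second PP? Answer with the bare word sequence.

Opening `[PP` markers occur at word positions 8, 13, 19; the second of these opens the constituent [PP on that director].

on that director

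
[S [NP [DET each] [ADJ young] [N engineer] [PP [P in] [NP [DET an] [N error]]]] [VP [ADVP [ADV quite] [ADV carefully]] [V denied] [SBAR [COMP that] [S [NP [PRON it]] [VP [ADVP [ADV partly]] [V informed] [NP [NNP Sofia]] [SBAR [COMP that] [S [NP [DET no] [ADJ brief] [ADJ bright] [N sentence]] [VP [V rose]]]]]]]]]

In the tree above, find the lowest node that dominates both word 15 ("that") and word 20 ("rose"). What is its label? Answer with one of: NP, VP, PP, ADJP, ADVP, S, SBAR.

Both words fall inside [SBAR that no brief bright sentence rose] (words 15–20), and no smaller constituent contains them both. Label: SBAR.

SBAR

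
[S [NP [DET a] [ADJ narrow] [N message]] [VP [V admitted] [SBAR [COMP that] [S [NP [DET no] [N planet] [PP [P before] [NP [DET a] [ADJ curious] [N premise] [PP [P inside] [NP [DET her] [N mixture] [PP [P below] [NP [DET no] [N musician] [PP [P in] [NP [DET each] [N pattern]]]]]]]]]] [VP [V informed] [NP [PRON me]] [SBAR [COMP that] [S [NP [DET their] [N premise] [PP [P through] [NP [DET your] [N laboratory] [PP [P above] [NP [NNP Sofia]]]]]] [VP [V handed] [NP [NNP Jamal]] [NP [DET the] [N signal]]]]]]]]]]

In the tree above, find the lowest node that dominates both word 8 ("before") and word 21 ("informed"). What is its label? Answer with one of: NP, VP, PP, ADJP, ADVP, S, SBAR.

S

The smallest bracket enclosing both words is [S no planet before a curious premise inside her mixture below no musician in each pattern informed me that their premise through your laboratory above Sofia handed Jamal the signal], so the label is S.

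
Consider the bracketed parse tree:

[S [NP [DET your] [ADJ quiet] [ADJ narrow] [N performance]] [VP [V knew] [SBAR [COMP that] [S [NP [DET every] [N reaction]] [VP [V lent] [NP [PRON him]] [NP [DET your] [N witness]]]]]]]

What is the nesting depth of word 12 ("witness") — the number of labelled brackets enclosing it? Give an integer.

Counting open brackets not yet closed at "witness": [S [VP [SBAR [S [VP [NP [N = 7.

7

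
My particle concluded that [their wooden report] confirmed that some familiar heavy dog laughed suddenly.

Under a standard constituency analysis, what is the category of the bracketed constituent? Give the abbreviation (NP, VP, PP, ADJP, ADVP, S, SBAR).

NP

The span is built around the noun "report" — a noun phrase (NP).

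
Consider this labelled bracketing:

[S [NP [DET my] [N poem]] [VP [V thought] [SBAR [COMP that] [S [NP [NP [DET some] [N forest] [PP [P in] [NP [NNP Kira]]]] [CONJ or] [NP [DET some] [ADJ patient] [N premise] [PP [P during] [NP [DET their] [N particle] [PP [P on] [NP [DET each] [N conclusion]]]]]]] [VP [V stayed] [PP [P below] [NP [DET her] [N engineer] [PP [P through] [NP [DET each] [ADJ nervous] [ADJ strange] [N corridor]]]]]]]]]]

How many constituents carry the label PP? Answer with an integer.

5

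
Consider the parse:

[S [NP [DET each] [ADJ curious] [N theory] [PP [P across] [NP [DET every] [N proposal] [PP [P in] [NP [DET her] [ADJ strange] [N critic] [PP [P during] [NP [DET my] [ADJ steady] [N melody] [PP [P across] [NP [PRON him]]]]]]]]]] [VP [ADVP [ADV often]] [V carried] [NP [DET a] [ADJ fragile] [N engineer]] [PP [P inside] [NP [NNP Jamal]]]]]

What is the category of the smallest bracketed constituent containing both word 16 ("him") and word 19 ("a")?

S

Both words fall inside [S each curious theory across every proposal in her strange critic during my steady melody across him often carried a fragile engineer inside Jamal] (words 1–23), and no smaller constituent contains them both. Label: S.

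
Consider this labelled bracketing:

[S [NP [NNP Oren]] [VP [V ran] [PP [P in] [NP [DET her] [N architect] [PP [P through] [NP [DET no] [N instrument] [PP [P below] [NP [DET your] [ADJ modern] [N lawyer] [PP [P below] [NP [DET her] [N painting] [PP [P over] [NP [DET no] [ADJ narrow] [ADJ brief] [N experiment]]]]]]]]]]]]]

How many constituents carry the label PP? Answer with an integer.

The PP constituents are: [PP in her architect through no instrument below your modern lawyer below her painting over no narrow brief experiment]; [PP through no instrument below your modern lawyer below her painting over no narrow brief experiment]; [PP below your modern lawyer below her painting over no narrow brief experiment]; [PP below her painting over no narrow brief experiment]; [PP over no narrow brief experiment]. Total: 5.

5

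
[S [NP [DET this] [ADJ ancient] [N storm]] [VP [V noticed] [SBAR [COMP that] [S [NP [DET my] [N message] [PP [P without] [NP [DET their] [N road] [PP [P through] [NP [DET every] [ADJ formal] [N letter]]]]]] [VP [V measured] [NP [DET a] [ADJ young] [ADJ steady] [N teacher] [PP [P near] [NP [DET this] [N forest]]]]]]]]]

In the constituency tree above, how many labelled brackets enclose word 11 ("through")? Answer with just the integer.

9

Counting open brackets not yet closed at "through": [S [VP [SBAR [S [NP [PP [NP [PP [P = 9.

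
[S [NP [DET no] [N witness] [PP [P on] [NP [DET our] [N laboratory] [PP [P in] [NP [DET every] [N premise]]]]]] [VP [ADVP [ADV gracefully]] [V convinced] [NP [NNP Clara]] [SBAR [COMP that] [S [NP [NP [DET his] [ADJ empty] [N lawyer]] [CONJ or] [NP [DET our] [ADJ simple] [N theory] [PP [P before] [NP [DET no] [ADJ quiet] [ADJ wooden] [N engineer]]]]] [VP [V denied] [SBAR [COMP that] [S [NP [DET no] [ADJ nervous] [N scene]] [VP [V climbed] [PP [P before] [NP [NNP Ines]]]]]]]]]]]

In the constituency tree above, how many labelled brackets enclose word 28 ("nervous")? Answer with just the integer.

9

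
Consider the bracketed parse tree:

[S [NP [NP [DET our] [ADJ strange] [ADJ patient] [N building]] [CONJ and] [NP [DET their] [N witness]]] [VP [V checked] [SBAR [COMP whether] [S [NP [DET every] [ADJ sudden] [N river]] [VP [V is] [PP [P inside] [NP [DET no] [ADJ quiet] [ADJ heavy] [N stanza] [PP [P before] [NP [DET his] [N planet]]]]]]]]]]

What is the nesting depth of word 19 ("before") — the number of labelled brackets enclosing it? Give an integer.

Counting open brackets not yet closed at "before": [S [VP [SBAR [S [VP [PP [NP [PP [P = 9.

9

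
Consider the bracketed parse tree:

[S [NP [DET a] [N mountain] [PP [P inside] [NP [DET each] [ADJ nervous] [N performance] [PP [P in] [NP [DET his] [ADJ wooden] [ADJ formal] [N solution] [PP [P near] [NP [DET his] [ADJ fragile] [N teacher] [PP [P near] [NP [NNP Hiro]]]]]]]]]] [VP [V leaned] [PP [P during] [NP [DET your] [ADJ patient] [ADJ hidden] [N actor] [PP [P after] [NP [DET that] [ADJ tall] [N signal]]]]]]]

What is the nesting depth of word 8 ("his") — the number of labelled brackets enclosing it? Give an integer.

7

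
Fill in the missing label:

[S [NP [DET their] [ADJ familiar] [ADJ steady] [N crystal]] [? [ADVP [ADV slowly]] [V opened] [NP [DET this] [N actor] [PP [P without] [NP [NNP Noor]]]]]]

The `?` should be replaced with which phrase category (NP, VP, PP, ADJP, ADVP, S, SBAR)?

VP

A constituent whose immediate children are ADVP, V 'opened', NP is a verb phrase: VP.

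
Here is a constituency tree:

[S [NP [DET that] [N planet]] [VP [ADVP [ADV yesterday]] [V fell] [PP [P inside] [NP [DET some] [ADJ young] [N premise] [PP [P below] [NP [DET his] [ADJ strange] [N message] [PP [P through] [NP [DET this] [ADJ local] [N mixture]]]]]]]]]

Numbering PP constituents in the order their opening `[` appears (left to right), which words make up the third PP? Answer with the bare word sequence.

The PP opening brackets appear, in order, over: "inside some young premise below his strange message through this local mixture"; "below his strange message through this local mixture"; "through this local mixture". The third one spans "through this local mixture".

through this local mixture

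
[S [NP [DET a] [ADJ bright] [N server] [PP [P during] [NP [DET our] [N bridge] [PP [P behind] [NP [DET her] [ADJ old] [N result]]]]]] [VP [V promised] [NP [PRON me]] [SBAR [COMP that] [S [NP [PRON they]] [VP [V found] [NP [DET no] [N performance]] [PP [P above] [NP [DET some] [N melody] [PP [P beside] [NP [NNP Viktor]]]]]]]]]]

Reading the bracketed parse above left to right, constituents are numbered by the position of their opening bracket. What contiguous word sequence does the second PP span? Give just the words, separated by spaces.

behind her old result

The PP opening brackets appear, in order, over: "during our bridge behind her old result"; "behind her old result"; "above some melody beside Viktor"; "beside Viktor". The second one spans "behind her old result".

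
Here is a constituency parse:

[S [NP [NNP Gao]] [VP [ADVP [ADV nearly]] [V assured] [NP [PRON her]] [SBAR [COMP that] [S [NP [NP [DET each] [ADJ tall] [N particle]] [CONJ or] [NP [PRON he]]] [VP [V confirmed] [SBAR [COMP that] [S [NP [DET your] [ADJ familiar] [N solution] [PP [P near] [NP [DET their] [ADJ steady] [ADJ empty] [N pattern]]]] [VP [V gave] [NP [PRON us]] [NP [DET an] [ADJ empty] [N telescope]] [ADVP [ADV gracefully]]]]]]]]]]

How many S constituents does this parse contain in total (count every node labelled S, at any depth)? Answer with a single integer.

3

Scanning left to right, an opening `[S` appears at word positions 1, 6, 13 — 3 in total.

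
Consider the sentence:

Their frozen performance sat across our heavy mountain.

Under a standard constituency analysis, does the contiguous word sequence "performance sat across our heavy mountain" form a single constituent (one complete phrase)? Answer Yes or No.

No

The sequence begins inside the noun phrase "their frozen performance" and ends inside the verb phrase "sat across our heavy mountain"; it crosses a phrase boundary, so no single node in the tree spans exactly those words.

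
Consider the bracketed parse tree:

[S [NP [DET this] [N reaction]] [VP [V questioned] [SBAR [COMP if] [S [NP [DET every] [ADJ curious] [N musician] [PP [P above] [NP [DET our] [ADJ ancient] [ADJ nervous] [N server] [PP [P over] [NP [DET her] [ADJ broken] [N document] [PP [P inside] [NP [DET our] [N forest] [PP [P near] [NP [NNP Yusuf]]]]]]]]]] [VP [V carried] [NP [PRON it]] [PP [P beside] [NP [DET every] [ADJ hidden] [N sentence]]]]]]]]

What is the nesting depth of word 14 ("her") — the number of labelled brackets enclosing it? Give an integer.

10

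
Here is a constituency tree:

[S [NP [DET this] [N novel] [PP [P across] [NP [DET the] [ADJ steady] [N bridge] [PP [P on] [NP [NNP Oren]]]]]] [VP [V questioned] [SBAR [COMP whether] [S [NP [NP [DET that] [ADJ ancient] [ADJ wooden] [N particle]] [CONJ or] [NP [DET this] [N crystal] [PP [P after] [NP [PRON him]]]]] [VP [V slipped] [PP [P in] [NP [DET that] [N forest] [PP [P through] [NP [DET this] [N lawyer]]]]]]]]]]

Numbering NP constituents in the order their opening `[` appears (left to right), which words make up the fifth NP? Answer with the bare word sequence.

that ancient wooden particle

In left-to-right order the NP constituents are "this novel across the steady bridge on Oren"; "the steady bridge on Oren"; "Oren"; "that ancient wooden particle or this crystal after him"; "that ancient wooden particle"; "this crystal after him"; "him"; "that forest through this lawyer"; "this lawyer". Number 5 is "that ancient wooden particle".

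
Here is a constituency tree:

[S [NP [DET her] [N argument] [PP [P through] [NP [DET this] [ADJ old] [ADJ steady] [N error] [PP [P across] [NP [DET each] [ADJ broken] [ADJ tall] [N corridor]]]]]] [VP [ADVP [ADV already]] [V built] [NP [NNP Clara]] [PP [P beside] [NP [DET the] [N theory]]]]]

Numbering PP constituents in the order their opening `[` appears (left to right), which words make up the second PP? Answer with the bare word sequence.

across each broken tall corridor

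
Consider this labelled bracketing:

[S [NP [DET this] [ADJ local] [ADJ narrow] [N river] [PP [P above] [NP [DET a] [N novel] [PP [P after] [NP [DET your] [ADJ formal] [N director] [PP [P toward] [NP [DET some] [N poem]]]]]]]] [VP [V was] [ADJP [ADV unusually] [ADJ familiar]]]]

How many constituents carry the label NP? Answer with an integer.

Listing each NP by its span: [NP this local narrow river above a novel after your formal director toward some poem]; [NP a novel after your formal director toward some poem]; [NP your formal director toward some poem]; [NP some poem] — that makes 4.

4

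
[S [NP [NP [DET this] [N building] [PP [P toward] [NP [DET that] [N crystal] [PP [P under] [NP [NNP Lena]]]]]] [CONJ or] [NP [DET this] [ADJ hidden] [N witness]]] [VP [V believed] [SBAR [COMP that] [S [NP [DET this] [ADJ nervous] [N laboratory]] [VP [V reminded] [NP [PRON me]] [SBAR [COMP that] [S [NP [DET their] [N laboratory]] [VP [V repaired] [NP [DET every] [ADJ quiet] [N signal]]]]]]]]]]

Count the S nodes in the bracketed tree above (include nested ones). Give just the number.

3

Listing each S by its span: [S this building toward that crystal under Lena or this hidden witness believed that this nervous laboratory reminded me that their laboratory repaired every quiet signal]; [S this nervous laboratory reminded me that their laboratory repaired every quiet signal]; [S their laboratory repaired every quiet signal] — that makes 3.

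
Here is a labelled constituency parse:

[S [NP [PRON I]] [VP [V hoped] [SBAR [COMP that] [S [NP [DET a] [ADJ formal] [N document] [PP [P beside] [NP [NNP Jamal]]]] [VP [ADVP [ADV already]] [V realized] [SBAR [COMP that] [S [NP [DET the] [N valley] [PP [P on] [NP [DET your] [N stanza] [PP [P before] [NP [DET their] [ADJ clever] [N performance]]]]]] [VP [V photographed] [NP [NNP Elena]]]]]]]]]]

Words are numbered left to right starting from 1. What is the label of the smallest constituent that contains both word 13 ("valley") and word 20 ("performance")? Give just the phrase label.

NP

The smallest bracket enclosing both words is [NP the valley on your stanza before their clever performance], so the label is NP.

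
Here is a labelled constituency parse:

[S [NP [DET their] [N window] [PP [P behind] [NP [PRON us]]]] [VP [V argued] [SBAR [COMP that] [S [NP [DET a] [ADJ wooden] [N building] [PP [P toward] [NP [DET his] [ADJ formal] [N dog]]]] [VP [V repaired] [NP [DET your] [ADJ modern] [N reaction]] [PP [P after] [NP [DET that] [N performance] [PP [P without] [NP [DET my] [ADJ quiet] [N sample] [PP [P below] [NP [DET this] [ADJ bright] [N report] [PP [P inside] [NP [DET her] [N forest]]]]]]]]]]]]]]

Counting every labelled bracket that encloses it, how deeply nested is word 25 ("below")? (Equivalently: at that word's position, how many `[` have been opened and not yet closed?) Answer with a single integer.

Path from the root down to the word: S → VP → SBAR → S → VP → PP → NP → PP → NP → PP → P. That is 11 enclosing brackets.

11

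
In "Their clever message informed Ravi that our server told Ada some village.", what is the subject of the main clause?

"their clever message" is the NP that combines with the VP headed by "informed" to form the main clause — the subject.

their clever message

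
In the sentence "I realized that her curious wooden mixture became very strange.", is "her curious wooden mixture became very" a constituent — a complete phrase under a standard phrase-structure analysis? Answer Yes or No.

The sequence begins inside the noun phrase "her curious wooden mixture" and ends inside the verb phrase "became very strange"; it crosses a phrase boundary, so no single node in the tree spans exactly those words.

No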